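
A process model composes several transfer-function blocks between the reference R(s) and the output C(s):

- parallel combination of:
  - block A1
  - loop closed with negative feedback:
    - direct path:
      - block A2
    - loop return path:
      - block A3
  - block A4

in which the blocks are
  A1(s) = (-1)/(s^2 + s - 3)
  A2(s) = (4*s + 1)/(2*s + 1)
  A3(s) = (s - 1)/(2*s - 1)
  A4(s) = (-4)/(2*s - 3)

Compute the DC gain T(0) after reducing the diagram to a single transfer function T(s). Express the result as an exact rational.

[1] collapse the loop (A2 forward, A3 return), giving (8*s^2 - 2*s - 1)/(8*s^2 - 3*s - 2)
[2] parallel reduction of A1, [A2/(1+A2*A3)], A4, giving (16*s^5 - 44*s^4 - 108*s^3 + 237*s^2 - 42*s - 39)/(16*s^5 - 14*s^4 - 73*s^3 + 101*s^2 - 9*s - 18)
Step 2 gives the overall T(s). Then T(0) = -39/(-18) = 13/6.

Therefore the answer is 13/6.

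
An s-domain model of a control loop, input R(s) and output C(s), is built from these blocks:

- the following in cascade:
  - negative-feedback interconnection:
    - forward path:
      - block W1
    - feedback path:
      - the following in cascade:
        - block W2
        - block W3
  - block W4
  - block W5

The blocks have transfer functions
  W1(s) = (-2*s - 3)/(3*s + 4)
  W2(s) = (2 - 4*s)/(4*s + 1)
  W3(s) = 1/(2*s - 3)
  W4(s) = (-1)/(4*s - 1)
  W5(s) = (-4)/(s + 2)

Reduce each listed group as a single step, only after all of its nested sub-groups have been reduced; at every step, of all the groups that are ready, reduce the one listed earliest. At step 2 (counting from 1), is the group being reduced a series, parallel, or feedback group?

Step 1: cascade W2, W3
Step 2: close the feedback loop around W1, (W2*W3)
Step 3: cascade [W1/(1+W1*(W2*W3))], W4, W5
At step 2 the group reduced is feedback.

Final answer: feedback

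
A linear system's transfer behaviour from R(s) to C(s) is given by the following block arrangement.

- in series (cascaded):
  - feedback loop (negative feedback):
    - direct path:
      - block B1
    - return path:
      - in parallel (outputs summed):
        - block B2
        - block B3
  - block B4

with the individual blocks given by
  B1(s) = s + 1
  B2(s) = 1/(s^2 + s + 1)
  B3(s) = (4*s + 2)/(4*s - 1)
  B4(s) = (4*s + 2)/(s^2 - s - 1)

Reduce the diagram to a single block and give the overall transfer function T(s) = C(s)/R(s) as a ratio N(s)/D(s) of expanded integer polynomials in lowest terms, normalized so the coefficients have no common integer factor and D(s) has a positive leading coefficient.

Answer: (16*s^5 + 36*s^4 + 38*s^3 + 20*s^2 - 2)/(4*s^6 + 10*s^5 + s^4 - 19*s^3 - 33*s^2 - 14*s)

Working:
Step 1: reduce the parallel group B2, B3 = (4*s^3 + 6*s^2 + 10*s + 1)/(4*s^3 + 3*s^2 + 3*s - 1)
Step 2: collapse the loop (B1 forward, (B2+B3) return) = (4*s^4 + 7*s^3 + 6*s^2 + 2*s - 1)/(4*s^4 + 14*s^3 + 19*s^2 + 14*s)
Step 3: multiply [B1/(1+B1*(B2+B3))], B4 (series) - this is the overall T(s), already in the required normalized form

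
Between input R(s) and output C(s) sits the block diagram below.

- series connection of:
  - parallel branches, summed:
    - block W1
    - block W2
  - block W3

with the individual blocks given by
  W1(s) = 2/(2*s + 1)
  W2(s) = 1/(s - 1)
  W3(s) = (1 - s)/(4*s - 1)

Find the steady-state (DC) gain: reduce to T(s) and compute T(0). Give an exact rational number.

Step 1. add W1, W2 (parallel); result (4*s - 1)/(2*s^2 - s - 1)
Step 2. combine (W1+W2), W3 in series; result (-1)/(2*s + 1)
That last expression is T(s); at s = 0 only the constant terms survive, so T(0) = -1/1 = -1.

Hence the answer: -1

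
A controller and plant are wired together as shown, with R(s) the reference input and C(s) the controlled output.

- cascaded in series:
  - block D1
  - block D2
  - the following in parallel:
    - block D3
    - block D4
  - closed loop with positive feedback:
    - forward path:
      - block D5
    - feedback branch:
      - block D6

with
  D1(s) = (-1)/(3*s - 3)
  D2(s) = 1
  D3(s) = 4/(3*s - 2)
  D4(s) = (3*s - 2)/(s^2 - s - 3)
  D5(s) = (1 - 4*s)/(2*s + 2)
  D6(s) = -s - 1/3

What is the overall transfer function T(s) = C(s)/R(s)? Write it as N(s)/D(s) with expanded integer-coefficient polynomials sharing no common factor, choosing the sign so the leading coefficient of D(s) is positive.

Reducing step by step:

[1] parallel reduction of D3, D4; result (13*s^2 - 16*s - 8)/(3*s^3 - 5*s^2 - 7*s + 6)
[2] apply the feedback formula to D5, D6; result (12*s - 3)/(12*s^2 - 5*s - 7)
[3] cascade D1, D2, (D3+D4), [D5/(1-D5*D6)]: this yields T(s), and no further normalization is needed

Answer: (-52*s^3 + 77*s^2 + 16*s - 8)/(36*s^6 - 111*s^5 - 5*s^4 + 222*s^3 - 123*s^2 - 61*s + 42)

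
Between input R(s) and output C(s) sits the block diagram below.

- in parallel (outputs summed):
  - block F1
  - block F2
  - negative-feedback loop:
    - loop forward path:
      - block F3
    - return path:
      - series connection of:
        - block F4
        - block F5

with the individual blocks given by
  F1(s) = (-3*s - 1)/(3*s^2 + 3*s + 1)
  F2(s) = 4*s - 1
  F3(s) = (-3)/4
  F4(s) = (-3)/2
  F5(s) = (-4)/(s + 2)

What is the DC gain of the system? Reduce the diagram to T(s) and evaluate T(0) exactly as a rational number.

Answer: -7/5

Working:
Step 1: combine F4, F5 in series gives 6/(s + 2)
Step 2: close the feedback loop around F3, (F4*F5) gives (-3*s - 6)/(4*s - 10)
Step 3: combine F1, F2, [F3/(1+F3*(F4*F5))] in parallel gives (48*s^4 - 93*s^3 - 125*s^2 - 9*s + 14)/(12*s^3 - 18*s^2 - 26*s - 10)
The step-3 result is T(s). Setting s = 0: T(0) = 14/(-10) = -7/5.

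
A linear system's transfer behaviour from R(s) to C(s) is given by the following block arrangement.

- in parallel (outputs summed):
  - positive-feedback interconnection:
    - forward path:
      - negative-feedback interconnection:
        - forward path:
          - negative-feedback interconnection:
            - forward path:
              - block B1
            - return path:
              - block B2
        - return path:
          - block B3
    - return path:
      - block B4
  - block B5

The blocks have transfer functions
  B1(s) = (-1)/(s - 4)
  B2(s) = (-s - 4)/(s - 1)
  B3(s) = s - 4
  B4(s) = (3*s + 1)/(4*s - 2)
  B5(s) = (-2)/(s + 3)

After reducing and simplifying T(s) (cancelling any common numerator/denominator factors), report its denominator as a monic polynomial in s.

Reducing step by step:

[1] apply the feedback formula to B1, B2: (1 - s)/(s^2 - 4*s + 8)
[2] close the feedback loop around [B1/(1+B1*B2)], B3: (1 - s)/(s + 4)
[3] collapse the loop ([[B1/(1+B1*B2)]/(1+[B1/(1+B1*B2)]*B3)] forward, B4 return): (-4*s^2 + 6*s - 2)/(7*s^2 + 12*s - 9)
[4] add [[[B1/(1+B1*B2)]/(1+[B1/(1+B1*B2)]*B3)]/(1-[[B1/(1+B1*B2)]/(1+[B1/(1+B1*B2)]*B3)]*B4)], B5 (parallel): (-4*s^3 - 20*s^2 - 8*s + 12)/(7*s^3 + 33*s^2 + 27*s - 27)
That last expression is T(s), already simplified. Scaling its denominator by 1/7 (the reciprocal of the leading coefficient) yields the monic denominator.

Answer: s^3 + 33*s^2/7 + 27*s/7 - 27/7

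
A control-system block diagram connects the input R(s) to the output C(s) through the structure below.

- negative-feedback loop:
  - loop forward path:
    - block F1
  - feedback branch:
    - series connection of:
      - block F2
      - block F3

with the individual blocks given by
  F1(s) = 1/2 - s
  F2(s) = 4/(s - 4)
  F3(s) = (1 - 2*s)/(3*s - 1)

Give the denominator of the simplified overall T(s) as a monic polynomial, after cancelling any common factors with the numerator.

1. multiply F2, F3 (series), giving (4 - 8*s)/(3*s^2 - 13*s + 4)
2. feedback reduction of F1, (F2*F3), giving (-6*s^3 + 29*s^2 - 21*s + 4)/(22*s^2 - 42*s + 12)
That last expression is T(s), already simplified. Scaling its denominator by 1/22 (the reciprocal of the leading coefficient) yields the monic denominator.

Answer: s^2 - 21*s/11 + 6/11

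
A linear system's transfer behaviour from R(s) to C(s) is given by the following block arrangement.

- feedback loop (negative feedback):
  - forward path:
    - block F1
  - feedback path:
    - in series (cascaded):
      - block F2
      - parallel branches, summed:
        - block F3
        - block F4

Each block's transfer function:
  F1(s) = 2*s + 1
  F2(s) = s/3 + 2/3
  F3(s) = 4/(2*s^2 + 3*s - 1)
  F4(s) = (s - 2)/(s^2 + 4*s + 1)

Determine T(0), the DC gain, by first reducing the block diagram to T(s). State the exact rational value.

Answer: -1/3

Working:
[1] add F3, F4 (parallel) -> (2*s^3 + 3*s^2 + 9*s + 6)/(2*s^4 + 11*s^3 + 13*s^2 - s - 1)
[2] combine F2, (F3+F4) in series -> (2*s^4 + 7*s^3 + 15*s^2 + 24*s + 12)/(6*s^4 + 33*s^3 + 39*s^2 - 3*s - 3)
[3] reduce the feedback loop with forward F1 and return (F2*(F3+F4)) -> (12*s^5 + 72*s^4 + 111*s^3 + 33*s^2 - 9*s - 3)/(4*s^5 + 22*s^4 + 70*s^3 + 102*s^2 + 45*s + 9)
The step-3 result is T(s). Setting s = 0: T(0) = -3/9 = -1/3.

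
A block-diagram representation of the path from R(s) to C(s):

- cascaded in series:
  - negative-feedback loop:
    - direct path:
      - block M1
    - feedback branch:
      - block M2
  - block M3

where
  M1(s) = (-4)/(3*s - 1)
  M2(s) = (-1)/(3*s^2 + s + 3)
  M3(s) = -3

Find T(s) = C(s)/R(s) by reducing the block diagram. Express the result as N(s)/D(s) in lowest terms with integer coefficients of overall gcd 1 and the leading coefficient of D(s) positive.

Answer: (36*s^2 + 12*s + 36)/(9*s^3 + 8*s + 1)

Working:
Step 1. collapse the loop (M1 forward, M2 return) = (-12*s^2 - 4*s - 12)/(9*s^3 + 8*s + 1)
Step 2. combine [M1/(1+M1*M2)], M3 in series, giving the overall T(s)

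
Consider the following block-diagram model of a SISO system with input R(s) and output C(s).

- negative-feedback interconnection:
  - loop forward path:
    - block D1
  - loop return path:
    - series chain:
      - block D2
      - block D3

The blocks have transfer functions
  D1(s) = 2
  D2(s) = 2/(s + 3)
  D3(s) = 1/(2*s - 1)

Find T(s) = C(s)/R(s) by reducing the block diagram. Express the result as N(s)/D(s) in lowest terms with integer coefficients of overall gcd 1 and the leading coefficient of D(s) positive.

[1] cascade D2, D3 -> 2/(2*s^2 + 5*s - 3)
[2] close the feedback loop around D1, (D2*D3): this yields T(s), and no further normalization is needed

Therefore the answer is (4*s^2 + 10*s - 6)/(2*s^2 + 5*s + 1).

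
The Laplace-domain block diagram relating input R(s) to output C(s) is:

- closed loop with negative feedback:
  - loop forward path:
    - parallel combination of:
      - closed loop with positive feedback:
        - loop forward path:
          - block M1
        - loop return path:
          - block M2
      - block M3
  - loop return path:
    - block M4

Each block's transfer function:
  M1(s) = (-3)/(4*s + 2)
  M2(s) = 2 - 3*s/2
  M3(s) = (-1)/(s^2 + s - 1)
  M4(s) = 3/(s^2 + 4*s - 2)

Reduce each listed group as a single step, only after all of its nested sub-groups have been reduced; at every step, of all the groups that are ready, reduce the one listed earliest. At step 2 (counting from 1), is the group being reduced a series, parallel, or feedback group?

1. reduce the feedback loop with forward M1 and return M2
2. parallel reduction of [M1/(1-M1*M2)], M3
3. reduce the feedback loop with forward ([M1/(1-M1*M2)]+M3) and return M4
Step 2: parallel.

Hence the answer: parallel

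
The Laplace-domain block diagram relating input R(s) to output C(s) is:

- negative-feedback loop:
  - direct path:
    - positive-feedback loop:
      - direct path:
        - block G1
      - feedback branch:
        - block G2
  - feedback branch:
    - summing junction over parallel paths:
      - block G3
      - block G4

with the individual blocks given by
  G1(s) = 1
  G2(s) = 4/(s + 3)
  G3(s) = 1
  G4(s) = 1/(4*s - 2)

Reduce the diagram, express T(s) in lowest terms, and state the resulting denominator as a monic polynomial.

First reduce the diagram to T(s).

[1] feedback reduction of G1, G2; result (s + 3)/(s - 1)
[2] reduce the parallel group G3, G4; result (4*s - 1)/(4*s - 2)
[3] close the feedback loop around [G1/(1-G1*G2)], (G3+G4); result (4*s^2 + 10*s - 6)/(8*s^2 + 5*s - 1)
Step 3 gives the fully reduced T(s), with no common factor left to cancel. The denominator's leading coefficient is 8, so divide each of its coefficients by 8 to get the monic form.

Answer: s^2 + 5*s/8 - 1/8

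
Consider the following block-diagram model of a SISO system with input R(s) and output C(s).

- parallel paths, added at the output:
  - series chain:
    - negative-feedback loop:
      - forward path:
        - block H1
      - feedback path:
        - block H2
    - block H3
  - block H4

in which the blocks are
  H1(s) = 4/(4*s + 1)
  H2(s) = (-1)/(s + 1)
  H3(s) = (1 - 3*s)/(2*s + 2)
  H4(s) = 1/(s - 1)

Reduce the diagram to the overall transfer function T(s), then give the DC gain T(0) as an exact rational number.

The answer is -5/3.

Reasoning:
[1] feedback reduction of H1, H2; result (4*s + 4)/(4*s^2 + 5*s - 3)
[2] series reduction of [H1/(1+H1*H2)], H3; result (2 - 6*s)/(4*s^2 + 5*s - 3)
[3] sum the parallel branches ([H1/(1+H1*H2)]*H3), H4; result (-2*s^2 + 13*s - 5)/(4*s^3 + s^2 - 8*s + 3)
DC gain: substitute s = 0 into T(s) from step 3: T(0) = -5/3.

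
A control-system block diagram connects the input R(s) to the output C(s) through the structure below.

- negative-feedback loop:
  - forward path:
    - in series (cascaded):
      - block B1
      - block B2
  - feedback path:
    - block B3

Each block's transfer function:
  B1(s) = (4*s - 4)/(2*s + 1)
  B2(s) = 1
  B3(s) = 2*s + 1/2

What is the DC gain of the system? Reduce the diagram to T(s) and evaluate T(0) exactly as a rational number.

Reducing step by step:

Step 1. series reduction of B1, B2; result (4*s - 4)/(2*s + 1)
Step 2. feedback reduction of (B1*B2), B3; result (4*s - 4)/(8*s^2 - 4*s - 1)
Step 2 gives the overall T(s). Then T(0) = -4/(-1) = 4.

Answer: 4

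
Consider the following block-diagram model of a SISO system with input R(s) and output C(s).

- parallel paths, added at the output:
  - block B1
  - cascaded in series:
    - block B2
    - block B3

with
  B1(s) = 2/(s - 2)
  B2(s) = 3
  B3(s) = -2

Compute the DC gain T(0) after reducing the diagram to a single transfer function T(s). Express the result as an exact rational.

The answer is -7.

Reasoning:
Step 1 - cascade B2, B3, giving -6
Step 2 - reduce the parallel group B1, (B2*B3), giving (14 - 6*s)/(s - 2)
Evaluating the step-2 result (the overall T(s)) at s = 0 gives T(0) = 14/(-2) = -7.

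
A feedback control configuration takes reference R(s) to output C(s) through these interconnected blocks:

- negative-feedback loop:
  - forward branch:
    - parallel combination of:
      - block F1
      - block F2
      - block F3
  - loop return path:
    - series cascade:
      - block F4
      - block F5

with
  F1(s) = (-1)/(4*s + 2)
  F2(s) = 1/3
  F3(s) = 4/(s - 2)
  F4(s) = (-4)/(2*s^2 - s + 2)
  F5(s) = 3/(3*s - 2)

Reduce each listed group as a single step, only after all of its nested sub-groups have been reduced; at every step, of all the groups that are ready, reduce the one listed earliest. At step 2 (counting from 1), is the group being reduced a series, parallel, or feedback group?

(1) parallel reduction of F1, F2, F3
(2) combine F4, F5 in series
(3) reduce the feedback loop with forward (F1+F2+F3) and return (F4*F5)
So the answer for step 2 is series.

Final answer: series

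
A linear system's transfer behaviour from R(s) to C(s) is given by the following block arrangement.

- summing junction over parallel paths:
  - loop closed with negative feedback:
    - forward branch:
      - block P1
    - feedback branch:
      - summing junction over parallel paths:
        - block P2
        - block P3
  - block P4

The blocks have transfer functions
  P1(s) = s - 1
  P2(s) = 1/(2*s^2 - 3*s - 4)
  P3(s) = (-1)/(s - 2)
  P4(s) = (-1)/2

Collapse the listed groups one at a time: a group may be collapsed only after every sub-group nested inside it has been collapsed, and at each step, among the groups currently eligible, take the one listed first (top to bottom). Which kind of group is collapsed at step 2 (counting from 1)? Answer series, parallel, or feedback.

Answer: feedback

Working:
(1) parallel reduction of P2, P3
(2) close the feedback loop around P1, (P2+P3)
(3) parallel reduction of [P1/(1+P1*(P2+P3))], P4
So the answer for step 2 is feedback.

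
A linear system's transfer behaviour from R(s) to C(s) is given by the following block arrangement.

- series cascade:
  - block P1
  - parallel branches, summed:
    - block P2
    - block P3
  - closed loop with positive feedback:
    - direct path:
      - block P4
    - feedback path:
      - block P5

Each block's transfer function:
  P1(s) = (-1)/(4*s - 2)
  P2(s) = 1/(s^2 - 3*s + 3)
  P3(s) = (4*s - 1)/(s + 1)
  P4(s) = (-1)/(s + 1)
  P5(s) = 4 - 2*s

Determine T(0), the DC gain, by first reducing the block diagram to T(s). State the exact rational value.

1. combine P2, P3 in parallel -> (4*s^3 - 13*s^2 + 16*s - 2)/(s^3 - 2*s^2 + 3)
2. feedback reduction of P4, P5 -> 1/(s - 5)
3. combine P1, (P2+P3), [P4/(1-P4*P5)] in series -> (-4*s^3 + 13*s^2 - 16*s + 2)/(4*s^5 - 30*s^4 + 54*s^3 - 8*s^2 - 66*s + 30)
Step 3 gives the overall T(s). Then T(0) = 2/30 = 1/15.

Final answer: 1/15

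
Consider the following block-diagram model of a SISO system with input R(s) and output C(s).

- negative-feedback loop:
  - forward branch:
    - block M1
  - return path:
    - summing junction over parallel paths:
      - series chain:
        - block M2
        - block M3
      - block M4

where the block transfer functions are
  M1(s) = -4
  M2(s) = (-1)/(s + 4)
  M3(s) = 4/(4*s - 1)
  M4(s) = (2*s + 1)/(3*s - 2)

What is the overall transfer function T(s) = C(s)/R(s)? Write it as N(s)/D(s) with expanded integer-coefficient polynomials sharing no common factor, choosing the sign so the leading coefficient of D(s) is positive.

Answer: (48*s^3 + 148*s^2 - 168*s + 32)/(20*s^3 + 99*s^2 + 22*s + 8)

Working:
(1) series reduction of M2, M3; result (-4)/(4*s^2 + 15*s - 4)
(2) parallel reduction of (M2*M3), M4; result (8*s^3 + 34*s^2 - 5*s + 4)/(12*s^3 + 37*s^2 - 42*s + 8)
(3) close the feedback loop around M1, ((M2*M3)+M4); the result is T(s) itself (integer coefficients, no common factor, positive leading denominator coefficient)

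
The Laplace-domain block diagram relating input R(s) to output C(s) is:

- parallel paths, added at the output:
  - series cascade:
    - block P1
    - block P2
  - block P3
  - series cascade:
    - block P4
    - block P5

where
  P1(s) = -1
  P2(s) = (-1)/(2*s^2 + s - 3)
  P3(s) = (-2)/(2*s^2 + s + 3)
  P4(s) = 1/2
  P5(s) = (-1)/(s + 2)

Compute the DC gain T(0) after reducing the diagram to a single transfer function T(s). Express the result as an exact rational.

The answer is -5/4.

Reasoning:
Step 1: combine P1, P2 in series = 1/(2*s^2 + s - 3)
Step 2: reduce the series chain P4, P5 = (-1)/(2*s + 4)
Step 3: reduce the parallel group (P1*P2), P3, (P4*P5) = (-4*s^4 - 8*s^3 - 11*s^2 + 14*s + 45)/(8*s^5 + 24*s^4 + 18*s^3 + 4*s^2 - 18*s - 36)
Step 3 gives the overall T(s). Then T(0) = 45/(-36) = -5/4.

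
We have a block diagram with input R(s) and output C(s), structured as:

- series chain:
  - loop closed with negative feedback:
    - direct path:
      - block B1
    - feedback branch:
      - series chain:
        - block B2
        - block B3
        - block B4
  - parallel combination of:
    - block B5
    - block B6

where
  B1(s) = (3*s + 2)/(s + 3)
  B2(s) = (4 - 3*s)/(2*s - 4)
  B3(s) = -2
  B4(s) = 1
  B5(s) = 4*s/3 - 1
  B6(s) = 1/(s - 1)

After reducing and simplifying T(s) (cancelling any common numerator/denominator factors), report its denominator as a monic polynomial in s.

Reducing step by step:

[1] combine B2, B3, B4 in series gives (3*s - 4)/(s - 2)
[2] collapse the loop (B1 forward, (B2*B3*B4) return) gives (3*s^2 - 4*s - 4)/(10*s^2 - 5*s - 14)
[3] add B5, B6 (parallel) gives (4*s^2 - 7*s + 6)/(3*s - 3)
[4] combine [B1/(1+B1*(B2*B3*B4))], (B5+B6) in series gives (12*s^4 - 37*s^3 + 30*s^2 + 4*s - 24)/(30*s^3 - 45*s^2 - 27*s + 42)
T(s) is the step-4 result (common factors already cancelled). Leading coefficient of the denominator: 30. Divide through by 30 for the monic polynomial.

Answer: s^3 - 3*s^2/2 - 9*s/10 + 7/5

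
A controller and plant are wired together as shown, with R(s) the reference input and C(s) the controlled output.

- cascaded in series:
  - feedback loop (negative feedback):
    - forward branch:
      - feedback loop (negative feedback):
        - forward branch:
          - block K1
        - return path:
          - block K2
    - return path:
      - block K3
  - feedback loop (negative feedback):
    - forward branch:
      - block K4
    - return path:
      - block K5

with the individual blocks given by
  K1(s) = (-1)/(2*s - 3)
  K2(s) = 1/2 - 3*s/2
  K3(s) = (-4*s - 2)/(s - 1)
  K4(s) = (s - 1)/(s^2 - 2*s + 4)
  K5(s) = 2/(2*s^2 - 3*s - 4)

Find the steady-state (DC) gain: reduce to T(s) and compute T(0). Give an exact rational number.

Step 1. feedback reduction of K1, K2; result (-2)/(7*s - 7)
Step 2. reduce the feedback loop with forward [K1/(1+K1*K2)] and return K3; result (2 - 2*s)/(7*s^2 - 6*s + 11)
Step 3. collapse the loop (K4 forward, K5 return); result (2*s^3 - 5*s^2 - s + 4)/(2*s^4 - 7*s^3 + 10*s^2 - 2*s - 18)
Step 4. reduce the series chain [[K1/(1+K1*K2)]/(1+[K1/(1+K1*K2)]*K3)], [K4/(1+K4*K5)]; result (-4*s^4 + 14*s^3 - 8*s^2 - 10*s + 8)/(14*s^6 - 61*s^5 + 134*s^4 - 151*s^3 - 4*s^2 + 86*s - 198)
The step-4 result is T(s). Setting s = 0: T(0) = 8/(-198) = -4/99.

Answer: -4/99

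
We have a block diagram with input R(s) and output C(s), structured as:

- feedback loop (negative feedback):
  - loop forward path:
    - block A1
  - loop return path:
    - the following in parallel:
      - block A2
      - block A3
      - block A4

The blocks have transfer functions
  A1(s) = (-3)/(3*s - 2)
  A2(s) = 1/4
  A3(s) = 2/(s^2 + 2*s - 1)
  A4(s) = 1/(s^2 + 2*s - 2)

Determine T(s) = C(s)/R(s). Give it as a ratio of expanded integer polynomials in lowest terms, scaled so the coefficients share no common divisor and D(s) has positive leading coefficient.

The answer is (-12*s^4 - 48*s^3 - 12*s^2 + 72*s - 24)/(12*s^5 + 37*s^4 - 32*s^3 - 119*s^2 + 18*s + 38).

Reasoning:
Step 1: combine A2, A3, A4 in parallel -> (s^4 + 4*s^3 + 13*s^2 + 18*s - 18)/(4*s^4 + 16*s^3 + 4*s^2 - 24*s + 8)
Step 2: feedback reduction of A1, (A2+A3+A4), giving the overall T(s)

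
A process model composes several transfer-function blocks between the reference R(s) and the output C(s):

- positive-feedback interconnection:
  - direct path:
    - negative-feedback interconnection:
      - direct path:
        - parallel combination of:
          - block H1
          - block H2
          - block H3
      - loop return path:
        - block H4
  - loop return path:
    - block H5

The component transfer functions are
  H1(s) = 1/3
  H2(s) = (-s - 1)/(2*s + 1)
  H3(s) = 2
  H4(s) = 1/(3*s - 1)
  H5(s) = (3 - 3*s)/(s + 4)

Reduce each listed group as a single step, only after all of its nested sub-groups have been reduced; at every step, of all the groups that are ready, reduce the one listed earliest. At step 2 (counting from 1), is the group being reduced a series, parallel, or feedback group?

Answer: feedback

Working:
(1) combine H1, H2, H3 in parallel
(2) feedback reduction of (H1+H2+H3), H4
(3) feedback reduction of [(H1+H2+H3)/(1+(H1+H2+H3)*H4)], H5
Step 2 collapses a feedback group.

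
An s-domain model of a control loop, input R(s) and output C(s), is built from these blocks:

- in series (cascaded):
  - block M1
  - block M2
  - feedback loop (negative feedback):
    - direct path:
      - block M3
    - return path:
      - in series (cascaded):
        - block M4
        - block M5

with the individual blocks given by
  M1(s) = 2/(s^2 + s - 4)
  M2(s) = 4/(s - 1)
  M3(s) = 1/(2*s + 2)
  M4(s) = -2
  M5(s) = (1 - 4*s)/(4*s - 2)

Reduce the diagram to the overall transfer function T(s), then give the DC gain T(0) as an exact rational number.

Step 1. cascade M4, M5; result (4*s - 1)/(2*s - 1)
Step 2. close the feedback loop around M3, (M4*M5); result (2*s - 1)/(4*s^2 + 6*s - 3)
Step 3. reduce the series chain M1, M2, [M3/(1+M3*(M4*M5))]; result (16*s - 8)/(4*s^5 + 6*s^4 - 23*s^3 - 14*s^2 + 39*s - 12)
That last expression is T(s); at s = 0 only the constant terms survive, so T(0) = -8/(-12) = 2/3.

Final answer: 2/3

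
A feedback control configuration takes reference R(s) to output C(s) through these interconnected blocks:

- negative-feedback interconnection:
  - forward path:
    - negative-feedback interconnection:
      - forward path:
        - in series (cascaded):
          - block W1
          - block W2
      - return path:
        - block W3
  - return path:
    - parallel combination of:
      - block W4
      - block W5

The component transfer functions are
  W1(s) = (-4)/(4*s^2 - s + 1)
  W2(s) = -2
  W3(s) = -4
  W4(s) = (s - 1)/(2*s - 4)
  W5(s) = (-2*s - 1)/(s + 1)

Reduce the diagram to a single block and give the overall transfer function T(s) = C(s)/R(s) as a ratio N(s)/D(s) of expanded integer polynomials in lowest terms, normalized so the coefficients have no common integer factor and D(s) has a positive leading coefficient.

Answer: (8*s^2 - 8*s - 16)/(4*s^4 - 5*s^3 - 50*s^2 + 57*s + 74)

Working:
1. reduce the series chain W1, W2, giving 8/(4*s^2 - s + 1)
2. collapse the loop ((W1*W2) forward, W3 return), giving 8/(4*s^2 - s - 31)
3. reduce the parallel group W4, W5, giving (-3*s^2 + 6*s + 3)/(2*s^2 - 2*s - 4)
4. apply the feedback formula to [(W1*W2)/(1+(W1*W2)*W3)], (W4+W5), which is the overall transfer function T(s) = C(s)/R(s) in lowest terms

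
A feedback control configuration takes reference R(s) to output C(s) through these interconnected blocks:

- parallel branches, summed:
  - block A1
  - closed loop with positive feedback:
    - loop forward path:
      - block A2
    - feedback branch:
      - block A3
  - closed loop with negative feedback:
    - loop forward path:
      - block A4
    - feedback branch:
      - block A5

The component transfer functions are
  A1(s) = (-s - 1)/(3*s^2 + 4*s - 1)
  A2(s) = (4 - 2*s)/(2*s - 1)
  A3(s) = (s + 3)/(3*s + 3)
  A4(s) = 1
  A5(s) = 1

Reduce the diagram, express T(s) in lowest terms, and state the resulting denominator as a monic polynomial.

Step 1: reduce the feedback loop with forward A2 and return A3 -> (-6*s^2 + 6*s + 12)/(8*s^2 + 5*s - 15)
Step 2: feedback reduction of A4, A5 -> 1/2
Step 3: combine A1, [A2/(1-A2*A3)], [A4/(1+A4*A5)] in parallel -> (-12*s^4 + 19*s^3 + 73*s^2 + 39*s + 21)/(48*s^4 + 94*s^3 - 66*s^2 - 130*s + 30)
T(s) is the step-3 result (common factors already cancelled). Leading coefficient of the denominator: 48. Divide through by 48 for the monic polynomial.

Hence the answer: s^4 + 47*s^3/24 - 11*s^2/8 - 65*s/24 + 5/8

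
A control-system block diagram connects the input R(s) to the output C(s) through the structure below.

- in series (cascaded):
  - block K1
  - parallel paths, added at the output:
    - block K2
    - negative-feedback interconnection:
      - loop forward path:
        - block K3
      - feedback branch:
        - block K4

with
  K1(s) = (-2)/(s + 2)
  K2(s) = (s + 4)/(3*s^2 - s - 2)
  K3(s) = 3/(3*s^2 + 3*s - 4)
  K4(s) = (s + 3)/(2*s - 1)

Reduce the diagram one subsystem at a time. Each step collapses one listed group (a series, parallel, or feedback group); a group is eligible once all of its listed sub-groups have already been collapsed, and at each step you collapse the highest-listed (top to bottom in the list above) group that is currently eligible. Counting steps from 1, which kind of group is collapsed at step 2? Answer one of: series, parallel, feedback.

Step 1. apply the feedback formula to K3, K4
Step 2. reduce the parallel group K2, [K3/(1+K3*K4)]
Step 3. cascade K1, (K2+[K3/(1+K3*K4)])
Step 2 collapses a parallel group.

Therefore the answer is parallel.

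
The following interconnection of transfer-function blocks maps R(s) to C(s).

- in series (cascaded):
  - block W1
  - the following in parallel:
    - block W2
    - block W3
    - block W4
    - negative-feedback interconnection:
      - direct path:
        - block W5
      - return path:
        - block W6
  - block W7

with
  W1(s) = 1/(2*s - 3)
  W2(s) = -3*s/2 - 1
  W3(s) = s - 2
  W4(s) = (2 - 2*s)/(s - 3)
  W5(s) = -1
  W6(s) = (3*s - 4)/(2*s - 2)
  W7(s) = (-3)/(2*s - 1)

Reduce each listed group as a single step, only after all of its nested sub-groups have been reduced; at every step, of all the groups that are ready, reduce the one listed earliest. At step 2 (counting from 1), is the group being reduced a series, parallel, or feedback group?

The answer is parallel.

Reasoning:
Step 1: feedback reduction of W5, W6
Step 2: add W2, W3, W4, [W5/(1+W5*W6)] (parallel)
Step 3: multiply W1, (W2+W3+W4+[W5/(1+W5*W6)]), W7 (series)
Step 2: parallel.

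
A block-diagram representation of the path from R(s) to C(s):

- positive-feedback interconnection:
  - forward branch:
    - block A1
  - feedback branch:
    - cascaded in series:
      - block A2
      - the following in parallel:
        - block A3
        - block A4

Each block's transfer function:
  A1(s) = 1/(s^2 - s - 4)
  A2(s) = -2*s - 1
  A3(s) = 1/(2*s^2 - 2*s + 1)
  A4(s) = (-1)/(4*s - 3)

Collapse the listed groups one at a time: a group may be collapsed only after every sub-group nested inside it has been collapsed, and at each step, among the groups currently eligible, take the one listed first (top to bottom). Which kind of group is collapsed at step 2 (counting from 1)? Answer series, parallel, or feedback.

Answer: series

Working:
Step 1: sum the parallel branches A3, A4
Step 2: series reduction of A2, (A3+A4)
Step 3: collapse the loop (A1 forward, (A2*(A3+A4)) return)
So the answer for step 2 is series.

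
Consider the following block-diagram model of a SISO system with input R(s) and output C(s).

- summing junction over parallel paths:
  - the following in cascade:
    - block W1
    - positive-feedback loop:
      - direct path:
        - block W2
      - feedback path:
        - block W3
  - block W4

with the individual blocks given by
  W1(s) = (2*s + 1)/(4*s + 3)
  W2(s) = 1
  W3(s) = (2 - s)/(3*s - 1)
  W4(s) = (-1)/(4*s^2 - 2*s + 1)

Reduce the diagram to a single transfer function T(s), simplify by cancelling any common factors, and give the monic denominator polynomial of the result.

Step 1 - reduce the feedback loop with forward W2 and return W3: (3*s - 1)/(4*s - 3)
Step 2 - reduce the series chain W1, [W2/(1-W2*W3)]: (6*s^2 + s - 1)/(16*s^2 - 9)
Step 3 - combine (W1*[W2/(1-W2*W3)]), W4 in parallel: (24*s^4 - 8*s^3 - 16*s^2 + 3*s + 8)/(64*s^4 - 32*s^3 - 20*s^2 + 18*s - 9)
That last expression is T(s), already simplified. Scaling its denominator by 1/64 (the reciprocal of the leading coefficient) yields the monic denominator.

Final answer: s^4 - s^3/2 - 5*s^2/16 + 9*s/32 - 9/64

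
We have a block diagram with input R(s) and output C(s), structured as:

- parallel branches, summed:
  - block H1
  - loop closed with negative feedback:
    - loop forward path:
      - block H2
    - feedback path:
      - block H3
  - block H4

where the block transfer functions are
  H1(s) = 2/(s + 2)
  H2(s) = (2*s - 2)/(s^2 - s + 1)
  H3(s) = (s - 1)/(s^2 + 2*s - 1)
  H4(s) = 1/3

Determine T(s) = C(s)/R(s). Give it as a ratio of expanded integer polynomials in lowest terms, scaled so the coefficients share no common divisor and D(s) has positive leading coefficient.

Step 1: reduce the feedback loop with forward H2 and return H3 -> (2*s^3 + 2*s^2 - 6*s + 2)/(s^4 + s^3 - s + 1)
Step 2: reduce the parallel group H1, [H2/(1+H2*H3)], H4; the result is T(s) itself (integer coefficients, no common factor, positive leading denominator coefficient)

Hence the answer: (s^5 + 15*s^4 + 26*s^3 - 7*s^2 - 37*s + 20)/(3*s^5 + 9*s^4 + 6*s^3 - 3*s^2 - 3*s + 6)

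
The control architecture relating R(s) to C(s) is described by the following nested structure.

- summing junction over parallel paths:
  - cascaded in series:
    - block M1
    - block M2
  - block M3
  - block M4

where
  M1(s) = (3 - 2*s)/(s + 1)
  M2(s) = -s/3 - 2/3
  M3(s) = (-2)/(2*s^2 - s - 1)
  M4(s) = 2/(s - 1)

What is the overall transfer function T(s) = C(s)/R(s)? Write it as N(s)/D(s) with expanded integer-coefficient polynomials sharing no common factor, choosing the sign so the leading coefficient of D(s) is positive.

The answer is (4*s^4 - 3*s^2 + 17*s + 6)/(6*s^3 + 3*s^2 - 6*s - 3).

Reasoning:
1. series reduction of M1, M2 gives (2*s^2 + s - 6)/(3*s + 3)
2. combine (M1*M2), M3, M4 in parallel, which is the overall transfer function T(s) = C(s)/R(s) in lowest terms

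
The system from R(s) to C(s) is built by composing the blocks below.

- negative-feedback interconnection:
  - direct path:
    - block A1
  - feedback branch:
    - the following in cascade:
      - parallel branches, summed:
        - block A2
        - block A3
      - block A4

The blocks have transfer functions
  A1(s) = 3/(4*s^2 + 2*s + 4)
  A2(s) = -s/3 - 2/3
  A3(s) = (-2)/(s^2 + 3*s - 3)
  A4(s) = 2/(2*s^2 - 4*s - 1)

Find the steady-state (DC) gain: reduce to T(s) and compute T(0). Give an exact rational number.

The answer is 3/4.

Reasoning:
Step 1 - parallel reduction of A2, A3 = (-s^3 - 5*s^2 - 3*s)/(3*s^2 + 9*s - 9)
Step 2 - series reduction of (A2+A3), A4 = (-2*s^3 - 10*s^2 - 6*s)/(6*s^4 + 6*s^3 - 57*s^2 + 27*s + 9)
Step 3 - feedback reduction of A1, ((A2+A3)*A4) = (6*s^4 + 6*s^3 - 57*s^2 + 27*s + 9)/(8*s^6 + 12*s^5 - 64*s^4 + 4*s^3 - 56*s^2 + 36*s + 12)
Evaluating the step-3 result (the overall T(s)) at s = 0 gives T(0) = 9/12 = 3/4.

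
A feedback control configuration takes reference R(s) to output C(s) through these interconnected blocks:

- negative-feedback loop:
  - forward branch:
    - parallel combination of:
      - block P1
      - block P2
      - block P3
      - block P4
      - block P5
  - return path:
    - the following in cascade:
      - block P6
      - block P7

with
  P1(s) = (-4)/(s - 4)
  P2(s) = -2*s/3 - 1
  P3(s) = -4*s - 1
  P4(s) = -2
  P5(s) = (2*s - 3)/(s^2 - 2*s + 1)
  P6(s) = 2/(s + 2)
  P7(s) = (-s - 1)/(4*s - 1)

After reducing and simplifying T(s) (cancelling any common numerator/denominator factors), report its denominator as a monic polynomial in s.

1. add P1, P2, P3, P4, P5 (parallel); result (-14*s^4 + 72*s^3 - 60*s^2 - 61*s + 72)/(3*s^3 - 18*s^2 + 27*s - 12)
2. cascade P6, P7; result (-2*s - 2)/(4*s^2 + 7*s - 2)
3. collapse the loop ((P1+P2+P3+P4+P5) forward, (P6*P7) return); result (-56*s^6 + 190*s^5 + 292*s^4 - 808*s^3 - 19*s^2 + 626*s - 144)/(40*s^5 - 167*s^4 - 48*s^3 + 419*s^2 - 160*s - 120)
No further cancellation is possible in the step-3 result, so that is T(s). Its denominator becomes monic after dividing by the leading coefficient 40.

Therefore the answer is s^5 - 167*s^4/40 - 6*s^3/5 + 419*s^2/40 - 4*s - 3.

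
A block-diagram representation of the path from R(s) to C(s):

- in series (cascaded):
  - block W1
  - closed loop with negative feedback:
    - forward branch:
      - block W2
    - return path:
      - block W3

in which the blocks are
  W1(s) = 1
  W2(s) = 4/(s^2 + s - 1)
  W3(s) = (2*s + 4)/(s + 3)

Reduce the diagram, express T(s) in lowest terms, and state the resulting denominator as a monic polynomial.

Reducing step by step:

(1) reduce the feedback loop with forward W2 and return W3 = (4*s + 12)/(s^3 + 4*s^2 + 10*s + 13)
(2) combine W1, [W2/(1+W2*W3)] in series = (4*s + 12)/(s^3 + 4*s^2 + 10*s + 13)
T(s) is the step-2 result (common factors already cancelled). Leading coefficient of the denominator: 1, so no rescaling is needed.

Answer: s^3 + 4*s^2 + 10*s + 13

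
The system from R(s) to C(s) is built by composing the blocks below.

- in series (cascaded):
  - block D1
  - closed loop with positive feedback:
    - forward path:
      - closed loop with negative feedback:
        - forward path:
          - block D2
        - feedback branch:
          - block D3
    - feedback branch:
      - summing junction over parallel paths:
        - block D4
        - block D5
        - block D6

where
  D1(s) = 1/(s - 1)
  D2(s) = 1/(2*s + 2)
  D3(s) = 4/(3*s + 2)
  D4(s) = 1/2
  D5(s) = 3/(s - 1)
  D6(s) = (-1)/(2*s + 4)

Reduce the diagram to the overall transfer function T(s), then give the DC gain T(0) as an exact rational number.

First reduce the diagram to T(s).

Step 1. feedback reduction of D2, D3; result (3*s + 2)/(6*s^2 + 10*s + 8)
Step 2. combine D4, D5, D6 in parallel; result (s^2 + 6*s + 11)/(2*s^2 + 2*s - 4)
Step 3. feedback reduction of [D2/(1+D2*D3)], (D4+D5+D6); result (6*s^3 + 10*s^2 - 8*s - 8)/(12*s^4 + 29*s^3 - 8*s^2 - 69*s - 54)
Step 4. cascade D1, [[D2/(1+D2*D3)]/(1-[D2/(1+D2*D3)]*(D4+D5+D6))]; result (6*s^2 + 16*s + 8)/(12*s^4 + 29*s^3 - 8*s^2 - 69*s - 54)
Step 4 gives the overall T(s). Then T(0) = 8/(-54) = -4/27.

Answer: -4/27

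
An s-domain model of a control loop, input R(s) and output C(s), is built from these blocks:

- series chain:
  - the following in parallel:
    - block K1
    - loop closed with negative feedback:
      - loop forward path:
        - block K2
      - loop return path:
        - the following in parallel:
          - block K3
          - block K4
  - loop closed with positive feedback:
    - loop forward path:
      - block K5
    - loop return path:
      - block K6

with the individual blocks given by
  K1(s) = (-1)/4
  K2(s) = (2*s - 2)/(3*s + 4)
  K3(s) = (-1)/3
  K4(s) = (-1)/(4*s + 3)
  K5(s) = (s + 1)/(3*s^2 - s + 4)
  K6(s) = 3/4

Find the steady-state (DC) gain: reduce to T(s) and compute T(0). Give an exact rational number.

1. combine K3, K4 in parallel -> (-4*s - 6)/(12*s + 9)
2. feedback reduction of K2, (K3+K4) -> (24*s^2 - 6*s - 18)/(28*s^2 + 71*s + 48)
3. add K1, [K2/(1+K2*(K3+K4))] (parallel) -> (68*s^2 - 95*s - 120)/(112*s^2 + 284*s + 192)
4. reduce the feedback loop with forward K5 and return K6 -> (4*s + 4)/(12*s^2 - 7*s + 13)
5. cascade (K1+[K2/(1+K2*(K3+K4))]), [K5/(1-K5*K6)] -> (68*s^3 - 27*s^2 - 215*s - 120)/(336*s^4 + 656*s^3 + 443*s^2 + 587*s + 624)
The step-5 result is T(s). Setting s = 0: T(0) = -120/624 = -5/26.

Hence the answer: -5/26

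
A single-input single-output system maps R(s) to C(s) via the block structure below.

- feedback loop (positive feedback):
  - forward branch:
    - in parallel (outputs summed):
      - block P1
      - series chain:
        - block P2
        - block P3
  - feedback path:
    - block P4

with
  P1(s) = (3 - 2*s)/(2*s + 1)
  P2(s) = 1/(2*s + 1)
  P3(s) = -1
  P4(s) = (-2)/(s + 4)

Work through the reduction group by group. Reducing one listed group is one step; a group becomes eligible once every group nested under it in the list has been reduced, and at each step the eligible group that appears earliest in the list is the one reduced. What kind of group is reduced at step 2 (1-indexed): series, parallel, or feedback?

Answer: parallel

Working:
1. reduce the series chain P2, P3
2. combine P1, (P2*P3) in parallel
3. collapse the loop ((P1+(P2*P3)) forward, P4 return)
Step 2 collapses a parallel group.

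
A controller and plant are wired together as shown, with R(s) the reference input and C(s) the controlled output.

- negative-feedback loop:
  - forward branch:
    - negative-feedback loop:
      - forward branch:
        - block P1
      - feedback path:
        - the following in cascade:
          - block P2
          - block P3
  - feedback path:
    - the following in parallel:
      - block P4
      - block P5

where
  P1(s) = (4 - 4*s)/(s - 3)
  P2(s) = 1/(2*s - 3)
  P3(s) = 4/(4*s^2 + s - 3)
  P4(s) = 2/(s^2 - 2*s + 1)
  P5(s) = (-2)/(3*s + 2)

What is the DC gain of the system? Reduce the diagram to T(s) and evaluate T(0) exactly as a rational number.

Reducing step by step:

1. combine P2, P3 in series, giving 4/(8*s^3 - 10*s^2 - 9*s + 9)
2. close the feedback loop around P1, (P2*P3), giving (-32*s^4 + 72*s^3 - 4*s^2 - 72*s + 36)/(8*s^4 - 34*s^3 + 21*s^2 + 20*s - 11)
3. parallel reduction of P4, P5, giving (-2*s^2 + 10*s + 2)/(3*s^3 - 4*s^2 - s + 2)
4. apply the feedback formula to [P1/(1+P1*(P2*P3))], (P4+P5), giving (-96*s^6 + 248*s^5 - 20*s^4 - 356*s^3 + 188*s^2 + 108*s - 72)/(24*s^6 - 46*s^5 - 319*s^4 + 371*s^3 + 417*s^2 - 317*s - 50)
DC gain: substitute s = 0 into T(s) from step 4: T(0) = -72/(-50) = 36/25.

Answer: 36/25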